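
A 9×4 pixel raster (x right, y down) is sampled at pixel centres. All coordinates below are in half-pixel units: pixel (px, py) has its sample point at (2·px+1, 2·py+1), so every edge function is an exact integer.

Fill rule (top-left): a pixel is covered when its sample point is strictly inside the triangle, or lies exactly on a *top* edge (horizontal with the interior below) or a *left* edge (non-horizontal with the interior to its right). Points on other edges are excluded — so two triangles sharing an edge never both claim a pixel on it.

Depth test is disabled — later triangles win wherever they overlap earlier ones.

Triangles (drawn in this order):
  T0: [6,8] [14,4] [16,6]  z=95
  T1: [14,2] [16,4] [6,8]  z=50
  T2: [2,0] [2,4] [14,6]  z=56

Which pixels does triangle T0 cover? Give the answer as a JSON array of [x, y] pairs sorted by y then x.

T0:
  2·area = 24
  edge (6, 8)→(14, 4): d=(8,-4) top-left  bias=+0
  edge (14, 4)→(16, 6): d=(2,2) right/bottom  bias=-1
  edge (16, 6)→(6, 8): d=(-10,2) right/bottom  bias=-1
    (5,0)@(11, 1): e=[-36,0,60] → ·  [on edge]
    (6,1)@(13, 3): e=[-12,0,36] → ·  [on edge]
    (6,2)@(13, 5): e=[4,4,16] → █
    (7,2)@(15, 5): e=[12,0,12] → ·  [on edge]
    (4,3)@(9, 7): e=[4,16,4] → █
    (5,3)@(11, 7): e=[12,12,0] → ·  [on edge]
    (6,3)@(13, 7): e=[20,8,-4] → ·
    (8,3)@(17, 7): e=[36,0,-12] → ·  [on edge]
  covered (2 px):
    · · · · · · · · ·
    · · · · · · · · ·
    · · · · · · █ · ·
    · · · · █ · · · ·
T1:
  2·area = 28
  edge (14, 2)→(16, 4): d=(2,2) right/bottom  bias=-1
  edge (16, 4)→(6, 8): d=(-10,4) right/bottom  bias=-1
  edge (6, 8)→(14, 2): d=(8,-6) top-left  bias=+0
    (6,0)@(13, 1): e=[0,42,-14] → ·  [on edge]
    (6,1)@(13, 3): e=[4,22,2] → █
    (7,1)@(15, 3): e=[0,14,14] → ·  [on edge]
    (5,2)@(11, 5): e=[12,10,6] → █
    (7,2)@(15, 5): e=[4,-6,30] → ·
    (8,2)@(17, 5): e=[0,-14,42] → ·  [on edge]
    (5,3)@(11, 7): e=[16,-10,22] → ·
    (6,3)@(13, 7): e=[12,-18,34] → ·
  covered (3 px):
    · · · · · · · · ·
    · · · · · · █ · ·
    · · · · · █ █ · ·
    · · · · · · · · ·
T2:
  2·area = 48  (B↔C swapped to make it positive)
  edge (2, 0)→(14, 6): d=(12,6) right/bottom  bias=-1
  edge (14, 6)→(2, 4): d=(-12,-2) top-left  bias=+0
  edge (2, 4)→(2, 0): d=(0,-4) top-left  bias=+0
    (1,0)@(3, 1): e=[6,38,4] → █
    (2,0)@(5, 1): e=[-6,42,12] → ·
    (1,1)@(3, 3): e=[30,14,4] → █
    (2,1)@(5, 3): e=[18,18,12] → █
    (3,1)@(7, 3): e=[6,22,20] → █
    (4,1)@(9, 3): e=[-6,26,28] → ·
    (1,2)@(3, 5): e=[54,-10,4] → ·
    (2,2)@(5, 5): e=[42,-6,12] → ·
    (3,2)@(7, 5): e=[30,-2,20] → ·
    (4,2)@(9, 5): e=[18,2,28] → █
    (5,2)@(11, 5): e=[6,6,36] → █
    (6,2)@(13, 5): e=[-6,10,44] → ·
  covered (6 px):
    · █ · · · · · · ·
    · █ █ █ · · · · ·
    · · · · █ █ · · ·
    · · · · · · · · ·

Final: [[6,2],[4,3]]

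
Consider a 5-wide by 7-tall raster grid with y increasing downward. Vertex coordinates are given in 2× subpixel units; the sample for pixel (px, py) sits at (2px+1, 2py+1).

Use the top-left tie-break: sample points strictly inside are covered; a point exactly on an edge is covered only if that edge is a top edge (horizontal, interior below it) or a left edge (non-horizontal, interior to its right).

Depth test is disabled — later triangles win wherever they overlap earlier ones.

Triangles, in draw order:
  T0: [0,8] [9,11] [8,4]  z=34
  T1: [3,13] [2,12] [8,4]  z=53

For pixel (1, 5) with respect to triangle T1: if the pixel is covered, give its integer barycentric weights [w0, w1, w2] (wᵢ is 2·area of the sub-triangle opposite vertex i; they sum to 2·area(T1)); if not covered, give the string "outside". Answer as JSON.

T0:
  2·area = 60  (B↔C swapped to make it positive)
  edge (0, 8)→(8, 4): d=(8,-4) top-left  bias=+0
  edge (8, 4)→(9, 11): d=(1,7) right/bottom  bias=-1
  edge (9, 11)→(0, 8): d=(-9,-3) top-left  bias=+0
    (3,2)@(7, 5): e=[4,8,48] → #
    (4,2)@(9, 5): e=[12,-6,54] → ·
    (1,3)@(3, 7): e=[4,38,18] → #
    (2,3)@(5, 7): e=[12,24,24] → #
    (4,3)@(9, 7): e=[28,-4,36] → ·
    (1,4)@(3, 9): e=[20,40,0] → #  [on edge]
    (4,4)@(9, 9): e=[44,-2,18] → ·
    (1,5)@(3, 11): e=[36,42,-18] → ·
    (2,5)@(5, 11): e=[44,28,-12] → ·
    (3,5)@(7, 11): e=[52,14,-6] → ·
    (4,5)@(9, 11): e=[60,0,0] → ·  [on edge]
  covered (7 px):
    · · · · ·
    · · · · ·
    · · · # ·
    · # # # ·
    · # # # ·
    · · · · ·
    · · · · ·
T1:
  2·area = 14
  edge (3, 13)→(2, 12): d=(-1,-1) top-left  bias=+0
  edge (2, 12)→(8, 4): d=(6,-8) top-left  bias=+0
  edge (8, 4)→(3, 13): d=(-5,9) right/bottom  bias=-1
    (2,4)@(5, 9): e=[6,6,2] → #
    (3,4)@(7, 9): e=[8,22,-16] → ·
    (0,5)@(1, 11): e=[0,-14,28] → ·  [on edge]
    (1,5)@(3, 11): e=[2,2,10] → #
    (2,5)@(5, 11): e=[4,18,-8] → ·
    (1,6)@(3, 13): e=[0,14,0] → ·  [on edge]
  covered (2 px):
    · · · · ·
    · · · · ·
    · · · · ·
    · · · · ·
    · · # · ·
    · # · · ·
    · · · · ·

Final: [2,10,2]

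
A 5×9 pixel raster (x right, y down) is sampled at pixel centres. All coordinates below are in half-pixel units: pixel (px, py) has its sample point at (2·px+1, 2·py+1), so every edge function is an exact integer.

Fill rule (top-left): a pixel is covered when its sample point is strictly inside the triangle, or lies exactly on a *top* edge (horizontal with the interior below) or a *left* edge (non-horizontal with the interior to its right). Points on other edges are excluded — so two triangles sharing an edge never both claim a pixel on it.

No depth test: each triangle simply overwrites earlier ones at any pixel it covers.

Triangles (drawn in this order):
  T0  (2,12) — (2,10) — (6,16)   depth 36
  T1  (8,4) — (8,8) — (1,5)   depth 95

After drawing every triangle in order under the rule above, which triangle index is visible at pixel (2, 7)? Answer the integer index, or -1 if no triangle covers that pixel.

T0:
  2·area = 8
  edge (2, 12)→(2, 10): d=(0,-2) top-left  bias=+0
  edge (2, 10)→(6, 16): d=(4,6) right/bottom  bias=-1
  edge (6, 16)→(2, 12): d=(-4,-4) top-left  bias=+0
    (0,5)@(1, 11): e=[-2,10,0] → ·  [on edge]
    (1,6)@(3, 13): e=[2,6,0] → #  [on edge]
    (2,6)@(5, 13): e=[6,-6,8] → ·
    (1,7)@(3, 15): e=[2,14,-8] → ·
    (2,7)@(5, 15): e=[6,2,0] → #  [on edge]
    (3,7)@(7, 15): e=[10,-10,8] → ·
    (2,8)@(5, 17): e=[6,10,-8] → ·
    (3,8)@(7, 17): e=[10,-2,0] → ·  [on edge]
  covered (2 px):
    · · · · ·
    · · · · ·
    · · · · ·
    · · · · ·
    · · · · ·
    · · · · ·
    · # · · ·
    · · # · ·
    · · · · ·
T1:
  2·area = 28
  edge (8, 4)→(8, 8): d=(0,4) right/bottom  bias=-1
  edge (8, 8)→(1, 5): d=(-7,-3) top-left  bias=+0
  edge (1, 5)→(8, 4): d=(7,-1) top-left  bias=+0
    (0,2)@(1, 5): e=[28,0,0] → #  [on edge]
    (1,2)@(3, 5): e=[20,6,2] → #
    (2,2)@(5, 5): e=[12,12,4] → #
    (3,2)@(7, 5): e=[4,18,6] → #
    (4,2)@(9, 5): e=[-4,24,8] → ·
    (0,3)@(1, 7): e=[28,-14,14] → ·
    (1,3)@(3, 7): e=[20,-8,16] → ·
    (2,3)@(5, 7): e=[12,-2,18] → ·
    (3,3)@(7, 7): e=[4,4,20] → #
    (4,3)@(9, 7): e=[-4,10,22] → ·
    (3,4)@(7, 9): e=[4,-10,34] → ·
  covered (5 px):
    · · · · ·
    · · · · ·
    # # # # ·
    · · · # ·
    · · · · ·
    · · · · ·
    · · · · ·
    · · · · ·
    · · · · ·

Z-buffer (winner per pixel, '.' = empty):
  . . . . .
  . . . . .
  1 1 1 1 .
  . . . 1 .
  . . . . .
  . . . . .
  . 0 . . .
  . . 0 . .
  . . . . .

Result: 0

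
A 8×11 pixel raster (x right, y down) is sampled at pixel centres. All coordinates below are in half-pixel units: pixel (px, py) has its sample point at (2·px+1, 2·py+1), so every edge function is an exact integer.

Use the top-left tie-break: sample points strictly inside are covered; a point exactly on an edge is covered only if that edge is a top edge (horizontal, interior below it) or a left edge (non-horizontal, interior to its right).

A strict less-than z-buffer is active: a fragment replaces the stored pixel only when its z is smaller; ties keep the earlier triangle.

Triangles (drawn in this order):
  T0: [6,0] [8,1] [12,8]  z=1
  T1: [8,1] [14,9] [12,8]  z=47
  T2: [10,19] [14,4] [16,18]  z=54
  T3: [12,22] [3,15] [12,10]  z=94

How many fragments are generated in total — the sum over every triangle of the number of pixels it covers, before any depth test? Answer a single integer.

T0:
  2·area = 10
  edge (6, 0)→(8, 1): d=(2,1) right/bottom  bias=-1
  edge (8, 1)→(12, 8): d=(4,7) right/bottom  bias=-1
  edge (12, 8)→(6, 0): d=(-6,-8) top-left  bias=+0
    (3,0)@(7, 1): e=[1,7,2] → X
    (4,0)@(9, 1): e=[-1,-7,18] → .
    (3,1)@(7, 3): e=[5,15,-10] → .
    (4,1)@(9, 3): e=[3,1,6] → X
    (5,1)@(11, 3): e=[1,-13,22] → .
    (4,2)@(9, 5): e=[7,9,-6] → .
  covered (2 px):
    . . . X . . . .
    . . . . X . . .
    . . . . . . . .
    . . . . . . . .
    . . . . . . . .
    . . . . . . . .
    . . . . . . . .
    . . . . . . . .
    . . . . . . . .
    . . . . . . . .
    . . . . . . . .
T1:
  2·area = 10
  edge (8, 1)→(14, 9): d=(6,8) right/bottom  bias=-1
  edge (14, 9)→(12, 8): d=(-2,-1) top-left  bias=+0
  edge (12, 8)→(8, 1): d=(-4,-7) top-left  bias=+0
    (5,2)@(11, 5): e=[0,5,5] → .  [on edge]
  covered (0 px):
    . . . . . . . .
    . . . . . . . .
    . . . . . . . .
    . . . . . . . .
    . . . . . . . .
    . . . . . . . .
    . . . . . . . .
    . . . . . . . .
    . . . . . . . .
    . . . . . . . .
    . . . . . . . .
T2:
  2·area = 86
  edge (10, 19)→(14, 4): d=(4,-15) top-left  bias=+0
  edge (14, 4)→(16, 18): d=(2,14) right/bottom  bias=-1
  edge (16, 18)→(10, 19): d=(-6,1) right/bottom  bias=-1
    (6,4)@(13, 9): e=[5,24,57] → X
    (7,4)@(15, 9): e=[35,-4,55] → .
    (6,5)@(13, 11): e=[13,28,45] → X
    (7,5)@(15, 11): e=[43,0,43] → .  [on edge]
    (6,6)@(13, 13): e=[21,32,33] → X
    (7,6)@(15, 13): e=[51,4,31] → X
    (6,7)@(13, 15): e=[29,36,21] → X
    (5,8)@(11, 17): e=[7,68,11] → X
    (5,9)@(11, 19): e=[15,72,-1] → .
    (6,9)@(13, 19): e=[45,44,-3] → .
    (7,9)@(15, 19): e=[75,16,-5] → .
  covered (9 px):
    . . . . . . . .
    . . . . . . . .
    . . . . . . . .
    . . . . . . . .
    . . . . . . X .
    . . . . . . X .
    . . . . . . X X
    . . . . . . X X
    . . . . . X X X
    . . . . . . . .
    . . . . . . . .
T3:
  2·area = 108
  edge (12, 22)→(3, 15): d=(-9,-7) top-left  bias=+0
  edge (3, 15)→(12, 10): d=(9,-5) top-left  bias=+0
  edge (12, 10)→(12, 22): d=(0,12) right/bottom  bias=-1
    (5,5)@(11, 11): e=[92,4,12] → X
    (6,5)@(13, 11): e=[106,14,-12] → .
    (3,6)@(7, 13): e=[46,2,60] → X
    (4,6)@(9, 13): e=[60,12,36] → X
    (6,6)@(13, 13): e=[88,32,-12] → .
    (1,7)@(3, 15): e=[0,0,108] → X  [on edge]
    (2,7)@(5, 15): e=[14,10,84] → X
    (6,7)@(13, 15): e=[70,50,-12] → .
    (1,8)@(3, 17): e=[-18,18,108] → .
    (2,8)@(5, 17): e=[-4,28,84] → .
    (3,8)@(7, 17): e=[10,38,60] → X
    (6,8)@(13, 17): e=[52,68,-12] → .
  covered (15 px):
    . . . . . . . .
    . . . . . . . .
    . . . . . . . .
    . . . . . . . .
    . . . . . . . .
    . . . . . X . .
    . . . X X X . .
    . X X X X X . .
    . . . X X X . .
    . . . . X X . .
    . . . . . X . .

Final: 26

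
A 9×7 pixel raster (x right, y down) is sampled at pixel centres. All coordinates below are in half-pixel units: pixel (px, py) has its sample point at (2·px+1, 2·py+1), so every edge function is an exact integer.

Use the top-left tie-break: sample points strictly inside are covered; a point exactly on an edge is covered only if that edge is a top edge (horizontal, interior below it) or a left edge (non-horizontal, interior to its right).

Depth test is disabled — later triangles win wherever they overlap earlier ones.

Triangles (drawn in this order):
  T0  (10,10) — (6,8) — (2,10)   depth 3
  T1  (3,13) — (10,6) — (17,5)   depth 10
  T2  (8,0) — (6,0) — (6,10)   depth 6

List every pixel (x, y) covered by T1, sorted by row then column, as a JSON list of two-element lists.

T0:
  2·area = 16  (B↔C swapped to make it positive)
  edge (10, 10)→(2, 10): d=(-8,0) right/bottom  bias=-1
  edge (2, 10)→(6, 8): d=(4,-2) top-left  bias=+0
  edge (6, 8)→(10, 10): d=(4,2) right/bottom  bias=-1
    (2,4)@(5, 9): e=[8,2,6] → █
    (3,4)@(7, 9): e=[8,6,2] → █
    (4,4)@(9, 9): e=[8,10,-2] → ·
    (2,5)@(5, 11): e=[-8,10,14] → ·
    (3,5)@(7, 11): e=[-8,14,10] → ·
  covered (2 px):
    · · · · · · · · ·
    · · · · · · · · ·
    · · · · · · · · ·
    · · · · · · · · ·
    · · █ █ · · · · ·
    · · · · · · · · ·
    · · · · · · · · ·
T1:
  2·area = 42
  edge (3, 13)→(10, 6): d=(7,-7) top-left  bias=+0
  edge (10, 6)→(17, 5): d=(7,-1) top-left  bias=+0
  edge (17, 5)→(3, 13): d=(-14,8) right/bottom  bias=-1
    (7,0)@(15, 1): e=[0,-30,72] → ·  [on edge]
    (6,1)@(13, 3): e=[0,-18,60] → ·  [on edge]
    (5,2)@(11, 5): e=[0,-6,48] → ·  [on edge]
    (8,2)@(17, 5): e=[42,0,0] → ·  [on edge]
    (1,3)@(3, 7): e=[-42,0,84] → ·  [on edge]
    (4,3)@(9, 7): e=[0,6,36] → █  [on edge]
    (5,3)@(11, 7): e=[14,8,20] → █
    (6,3)@(13, 7): e=[28,10,4] → █
    (7,3)@(15, 7): e=[42,12,-12] → ·
    (3,4)@(7, 9): e=[0,18,24] → █  [on edge]
    (5,4)@(11, 9): e=[28,22,-8] → ·
    (6,4)@(13, 9): e=[42,24,-24] → ·
    (2,5)@(5, 11): e=[0,30,12] → █  [on edge]
    (1,6)@(3, 13): e=[0,42,0] → ·  [on edge]
  covered (6 px):
    · · · · · · · · ·
    · · · · · · · · ·
    · · · · · · · · ·
    · · · · █ █ █ · ·
    · · · █ █ · · · ·
    · · █ · · · · · ·
    · · · · · · · · ·
T2:
  2·area = 20  (B↔C swapped to make it positive)
  edge (8, 0)→(6, 10): d=(-2,10) right/bottom  bias=-1
  edge (6, 10)→(6, 0): d=(0,-10) top-left  bias=+0
  edge (6, 0)→(8, 0): d=(2,0) top-left  bias=+0
    (3,0)@(7, 1): e=[8,10,2] → █
    (4,0)@(9, 1): e=[-12,30,2] → ·
    (3,1)@(7, 3): e=[4,10,6] → █
    (4,1)@(9, 3): e=[-16,30,6] → ·
    (3,2)@(7, 5): e=[0,10,10] → ·  [on edge]
  covered (2 px):
    · · · █ · · · · ·
    · · · █ · · · · ·
    · · · · · · · · ·
    · · · · · · · · ·
    · · · · · · · · ·
    · · · · · · · · ·
    · · · · · · · · ·

Result: [[4,3],[5,3],[6,3],[3,4],[4,4],[2,5]]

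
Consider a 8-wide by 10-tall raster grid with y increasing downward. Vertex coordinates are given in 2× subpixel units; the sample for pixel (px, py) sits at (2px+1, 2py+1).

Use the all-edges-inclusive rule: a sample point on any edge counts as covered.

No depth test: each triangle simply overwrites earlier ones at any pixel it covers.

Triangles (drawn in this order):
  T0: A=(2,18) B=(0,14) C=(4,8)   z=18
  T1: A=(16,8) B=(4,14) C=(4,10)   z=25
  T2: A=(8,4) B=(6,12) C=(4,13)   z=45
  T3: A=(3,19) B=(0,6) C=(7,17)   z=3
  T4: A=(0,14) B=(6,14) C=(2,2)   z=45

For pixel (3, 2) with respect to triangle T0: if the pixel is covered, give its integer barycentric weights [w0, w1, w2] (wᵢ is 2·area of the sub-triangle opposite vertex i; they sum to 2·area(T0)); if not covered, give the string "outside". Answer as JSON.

T0:
  2·area = 28
  edge (2, 18)→(0, 14): d=(-2,-4) inclusive
  edge (0, 14)→(4, 8): d=(4,-6) inclusive
  edge (4, 8)→(2, 18): d=(-2,10) inclusive
    (2,1)@(5, 3): e=[42,-14,0] → ·  [on edge]
    (1,5)@(3, 11): e=[18,6,4] → #
    (2,5)@(5, 11): e=[26,18,-16] → ·
    (0,6)@(1, 13): e=[6,2,20] → #
    (1,6)@(3, 13): e=[14,14,0] → #  [on edge]
    (2,6)@(5, 13): e=[22,26,-20] → ·
    (0,7)@(1, 15): e=[2,10,16] → #
    (1,7)@(3, 15): e=[10,22,-4] → ·
    (0,8)@(1, 17): e=[-2,18,12] → ·
  covered (4 px):
    · · · · · · · ·
    · · · · · · · ·
    · · · · · · · ·
    · · · · · · · ·
    · · · · · · · ·
    · # · · · · · ·
    # # · · · · · ·
    # · · · · · · ·
    · · · · · · · ·
    · · · · · · · ·
T1:
  2·area = 48
  edge (16, 8)→(4, 14): d=(-12,6) inclusive
  edge (4, 14)→(4, 10): d=(0,-4) inclusive
  edge (4, 10)→(16, 8): d=(12,-2) inclusive
    (5,4)@(11, 9): e=[18,28,2] → #
    (6,4)@(13, 9): e=[6,36,6] → #
    (7,4)@(15, 9): e=[-6,44,10] → ·
    (2,5)@(5, 11): e=[30,4,14] → #
    (3,5)@(7, 11): e=[18,12,18] → #
    (4,5)@(9, 11): e=[6,20,22] → #
    (5,5)@(11, 11): e=[-6,28,26] → ·
    (6,5)@(13, 11): e=[-18,36,30] → ·
    (2,6)@(5, 13): e=[6,4,38] → #
    (3,6)@(7, 13): e=[-6,12,42] → ·
    (4,6)@(9, 13): e=[-18,20,46] → ·
    (2,7)@(5, 15): e=[-18,4,62] → ·
  covered (6 px):
    · · · · · · · ·
    · · · · · · · ·
    · · · · · · · ·
    · · · · · · · ·
    · · · · · # # ·
    · · # # # · · ·
    · · # · · · · ·
    · · · · · · · ·
    · · · · · · · ·
    · · · · · · · ·
T2:
  2·area = 14
  edge (8, 4)→(6, 12): d=(-2,8) inclusive
  edge (6, 12)→(4, 13): d=(-2,1) inclusive
  edge (4, 13)→(8, 4): d=(4,-9) inclusive
    (3,3)@(7, 7): e=[2,9,3] → #
    (4,3)@(9, 7): e=[-14,7,21] → ·
    (3,4)@(7, 9): e=[-2,5,11] → ·
    (2,5)@(5, 11): e=[10,3,1] → #
    (3,5)@(7, 11): e=[-6,1,19] → ·
    (2,6)@(5, 13): e=[6,-1,9] → ·
  covered (2 px):
    · · · · · · · ·
    · · · · · · · ·
    · · · · · · · ·
    · · · # · · · ·
    · · · · · · · ·
    · · # · · · · ·
    · · · · · · · ·
    · · · · · · · ·
    · · · · · · · ·
    · · · · · · · ·
T3:
  2·area = 58
  edge (3, 19)→(0, 6): d=(-3,-13) inclusive
  edge (0, 6)→(7, 17): d=(7,11) inclusive
  edge (7, 17)→(3, 19): d=(-4,2) inclusive
    (0,4)@(1, 9): e=[4,10,44] → #
    (1,4)@(3, 9): e=[30,-12,40] → ·
    (0,5)@(1, 11): e=[-2,24,36] → ·
    (1,5)@(3, 11): e=[24,2,32] → #
    (2,5)@(5, 11): e=[50,-20,28] → ·
    (1,6)@(3, 13): e=[18,16,24] → #
    (2,6)@(5, 13): e=[44,-6,20] → ·
    (7,6)@(15, 13): e=[174,-116,0] → ·  [on edge]
    (1,7)@(3, 15): e=[12,30,16] → #
    (2,7)@(5, 15): e=[38,8,12] → #
    (3,7)@(7, 15): e=[64,-14,8] → ·
    (5,7)@(11, 15): e=[116,-58,0] → ·  [on edge]
    (3,8)@(7, 17): e=[58,0,0] → #  [on edge]
    (1,9)@(3, 19): e=[0,58,0] → #  [on edge]
  covered (9 px):
    · · · · · · · ·
    · · · · · · · ·
    · · · · · · · ·
    · · · · · · · ·
    # · · · · · · ·
    · # · · · · · ·
    · # · · · · · ·
    · # # · · · · ·
    · # # # · · · ·
    · # · · · · · ·
T4:
  2·area = 72  (B↔C swapped to make it positive)
  edge (0, 14)→(2, 2): d=(2,-12) inclusive
  edge (2, 2)→(6, 14): d=(4,12) inclusive
  edge (6, 14)→(0, 14): d=(-6,0) inclusive
    (1,2)@(3, 5): e=[18,0,54] → #  [on edge]
    (2,2)@(5, 5): e=[42,-24,54] → ·
    (1,3)@(3, 7): e=[22,8,42] → #
    (2,3)@(5, 7): e=[46,-16,42] → ·
    (0,4)@(1, 9): e=[2,40,30] → #
    (2,4)@(5, 9): e=[50,-8,30] → ·
    (0,5)@(1, 11): e=[6,48,18] → #
    (2,5)@(5, 11): e=[54,0,18] → #  [on edge]
    (3,5)@(7, 11): e=[78,-24,18] → ·
    (0,6)@(1, 13): e=[10,56,6] → #
    (3,6)@(7, 13): e=[82,-16,6] → ·
    (0,7)@(1, 15): e=[14,64,-6] → ·
    (3,8)@(7, 17): e=[90,0,-18] → ·  [on edge]
  covered (10 px):
    · · · · · · · ·
    · · · · · · · ·
    · # · · · · · ·
    · # · · · · · ·
    # # · · · · · ·
    # # # · · · · ·
    # # # · · · · ·
    · · · · · · · ·
    · · · · · · · ·
    · · · · · · · ·

Result: "outside"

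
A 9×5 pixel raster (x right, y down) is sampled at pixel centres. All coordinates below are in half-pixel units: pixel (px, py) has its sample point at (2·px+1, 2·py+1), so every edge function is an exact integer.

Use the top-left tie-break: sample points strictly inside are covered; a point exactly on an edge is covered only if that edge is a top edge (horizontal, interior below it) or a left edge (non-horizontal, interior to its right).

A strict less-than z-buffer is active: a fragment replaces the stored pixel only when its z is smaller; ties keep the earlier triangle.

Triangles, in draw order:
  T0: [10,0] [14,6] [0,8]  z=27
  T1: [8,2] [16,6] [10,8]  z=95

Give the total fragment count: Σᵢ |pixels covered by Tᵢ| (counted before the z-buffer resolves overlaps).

T0:
  2·area = 92
  edge (10, 0)→(14, 6): d=(4,6) right/bottom  bias=-1
  edge (14, 6)→(0, 8): d=(-14,2) right/bottom  bias=-1
  edge (0, 8)→(10, 0): d=(10,-8) top-left  bias=+0
    (4,0)@(9, 1): e=[10,80,2] → █
    (5,0)@(11, 1): e=[-2,76,18] → ·
    (3,1)@(7, 3): e=[30,56,6] → █
    (5,1)@(11, 3): e=[6,48,38] → █
    (6,1)@(13, 3): e=[-6,44,54] → ·
    (2,2)@(5, 5): e=[50,32,10] → █
    (6,2)@(13, 5): e=[2,16,74] → █
    (7,2)@(15, 5): e=[-10,12,90] → ·
    (1,3)@(3, 7): e=[70,8,14] → █
    (3,3)@(7, 7): e=[46,0,46] → ·  [on edge]
    (4,3)@(9, 7): e=[34,-4,62] → ·
    (5,3)@(11, 7): e=[22,-8,78] → ·
  covered (11 px):
    · · · · █ · · · ·
    · · · █ █ █ · · ·
    · · █ █ █ █ █ · ·
    · █ █ · · · · · ·
    · · · · · · · · ·
T1:
  2·area = 40
  edge (8, 2)→(16, 6): d=(8,4) right/bottom  bias=-1
  edge (16, 6)→(10, 8): d=(-6,2) right/bottom  bias=-1
  edge (10, 8)→(8, 2): d=(-2,-6) top-left  bias=+0
    (4,1)@(9, 3): e=[4,32,4] → █
    (5,1)@(11, 3): e=[-4,28,16] → ·
    (4,2)@(9, 5): e=[20,20,0] → █  [on edge]
    (5,2)@(11, 5): e=[12,16,12] → █
    (6,2)@(13, 5): e=[4,12,24] → █
    (7,2)@(15, 5): e=[-4,8,36] → ·
    (4,3)@(9, 7): e=[36,8,-4] → ·
    (5,3)@(11, 7): e=[28,4,8] → █
    (6,3)@(13, 7): e=[20,0,20] → ·  [on edge]
    (3,4)@(7, 9): e=[60,0,-20] → ·  [on edge]
    (5,4)@(11, 9): e=[44,-8,4] → ·
  covered (5 px):
    · · · · · · · · ·
    · · · · █ · · · ·
    · · · · █ █ █ · ·
    · · · · · █ · · ·
    · · · · · · · · ·

Final: 16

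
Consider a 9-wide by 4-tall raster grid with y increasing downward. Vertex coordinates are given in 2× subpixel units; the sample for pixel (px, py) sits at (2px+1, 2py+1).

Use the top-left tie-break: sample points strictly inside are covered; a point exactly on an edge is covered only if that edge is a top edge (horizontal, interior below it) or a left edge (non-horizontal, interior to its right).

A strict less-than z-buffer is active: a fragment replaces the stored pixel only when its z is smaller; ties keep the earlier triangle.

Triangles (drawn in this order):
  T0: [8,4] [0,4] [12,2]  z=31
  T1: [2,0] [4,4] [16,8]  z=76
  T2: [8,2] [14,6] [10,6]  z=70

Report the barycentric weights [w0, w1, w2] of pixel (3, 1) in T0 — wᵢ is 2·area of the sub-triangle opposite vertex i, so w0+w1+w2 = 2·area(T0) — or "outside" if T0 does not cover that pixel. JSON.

T0:
  2·area = 16
  edge (8, 4)→(0, 4): d=(-8,0) right/bottom  bias=-1
  edge (0, 4)→(12, 2): d=(12,-2) top-left  bias=+0
  edge (12, 2)→(8, 4): d=(-4,2) right/bottom  bias=-1
    (3,1)@(7, 3): e=[8,2,6] → X
    (4,1)@(9, 3): e=[8,6,2] → X
    (5,1)@(11, 3): e=[8,10,-2] → .
    (3,2)@(7, 5): e=[-8,26,-2] → .
    (4,2)@(9, 5): e=[-8,30,-6] → .
  covered (2 px):
    . . . . . . . . .
    . . . X X . . . .
    . . . . . . . . .
    . . . . . . . . .
T1:
  2·area = 40  (B↔C swapped to make it positive)
  edge (2, 0)→(16, 8): d=(14,8) right/bottom  bias=-1
  edge (16, 8)→(4, 4): d=(-12,-4) top-left  bias=+0
  edge (4, 4)→(2, 0): d=(-2,-4) top-left  bias=+0
    (1,0)@(3, 1): e=[6,32,2] → X
    (2,0)@(5, 1): e=[-10,40,10] → .
    (0,1)@(1, 3): e=[50,0,-10] → .  [on edge]
    (1,1)@(3, 3): e=[34,8,-2] → .
    (2,1)@(5, 3): e=[18,16,6] → X
    (3,1)@(7, 3): e=[2,24,14] → X
    (4,1)@(9, 3): e=[-14,32,22] → .
    (2,2)@(5, 5): e=[46,-8,2] → .
    (3,2)@(7, 5): e=[30,0,10] → X  [on edge]
    (4,2)@(9, 5): e=[14,8,18] → X
    (5,2)@(11, 5): e=[-2,16,26] → .
    (3,3)@(7, 7): e=[58,-24,6] → .
    (6,3)@(13, 7): e=[10,0,30] → X  [on edge]
  covered (6 px):
    . X . . . . . . .
    . . X X . . . . .
    . . . X X . . . .
    . . . . . . X . .
T2:
  2·area = 16
  edge (8, 2)→(14, 6): d=(6,4) right/bottom  bias=-1
  edge (14, 6)→(10, 6): d=(-4,0) right/bottom  bias=-1
  edge (10, 6)→(8, 2): d=(-2,-4) top-left  bias=+0
    (4,1)@(9, 3): e=[2,12,2] → X
    (5,1)@(11, 3): e=[-6,12,10] → .
    (4,2)@(9, 5): e=[14,4,-2] → .
    (5,2)@(11, 5): e=[6,4,6] → X
    (6,2)@(13, 5): e=[-2,4,14] → .
    (5,3)@(11, 7): e=[18,-4,2] → .
  covered (2 px):
    . . . . . . . . .
    . . . . X . . . .
    . . . . . X . . .
    . . . . . . . . .

Answer: [2,6,8]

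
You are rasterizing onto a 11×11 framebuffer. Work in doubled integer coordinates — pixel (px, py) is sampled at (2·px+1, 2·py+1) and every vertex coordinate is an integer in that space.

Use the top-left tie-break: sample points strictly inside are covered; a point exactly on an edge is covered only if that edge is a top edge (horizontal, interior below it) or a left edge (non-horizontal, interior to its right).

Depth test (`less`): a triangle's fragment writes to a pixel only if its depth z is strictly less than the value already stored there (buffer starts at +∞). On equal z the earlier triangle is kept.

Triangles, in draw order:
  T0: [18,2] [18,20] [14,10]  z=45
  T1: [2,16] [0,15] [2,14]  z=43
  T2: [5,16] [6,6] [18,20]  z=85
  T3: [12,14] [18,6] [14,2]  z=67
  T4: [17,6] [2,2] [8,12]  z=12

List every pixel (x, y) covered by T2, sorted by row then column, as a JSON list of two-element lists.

T0:
  2·area = 72
  edge (18, 2)→(18, 20): d=(0,18) right/bottom  bias=-1
  edge (18, 20)→(14, 10): d=(-4,-10) top-left  bias=+0
  edge (14, 10)→(18, 2): d=(4,-8) top-left  bias=+0
    (8,2)@(17, 5): e=[18,50,4] → #
    (9,2)@(19, 5): e=[-18,70,20] → ·
    (8,3)@(17, 7): e=[18,42,12] → #
    (9,3)@(19, 7): e=[-18,62,28] → ·
    (7,4)@(15, 9): e=[54,14,4] → #
    (9,4)@(19, 9): e=[-18,54,36] → ·
    (7,5)@(15, 11): e=[54,6,12] → #
    (9,5)@(19, 11): e=[-18,46,44] → ·
    (7,6)@(15, 13): e=[54,-2,20] → ·
    (8,6)@(17, 13): e=[18,18,36] → #
    (9,6)@(19, 13): e=[-18,38,52] → ·
    (8,7)@(17, 15): e=[18,10,44] → #
  covered (9 px):
    · · · · · · · · · · ·
    · · · · · · · · · · ·
    · · · · · · · · # · ·
    · · · · · · · · # · ·
    · · · · · · · # # · ·
    · · · · · · · # # · ·
    · · · · · · · · # · ·
    · · · · · · · · # · ·
    · · · · · · · · # · ·
    · · · · · · · · · · ·
    · · · · · · · · · · ·
T1:
  2·area = 4
  edge (2, 16)→(0, 15): d=(-2,-1) top-left  bias=+0
  edge (0, 15)→(2, 14): d=(2,-1) top-left  bias=+0
  edge (2, 14)→(2, 16): d=(0,2) right/bottom  bias=-1
    (0,7)@(1, 15): e=[1,1,2] → #
    (1,7)@(3, 15): e=[3,3,-2] → ·
    (0,8)@(1, 17): e=[-3,5,2] → ·
  covered (1 px):
    · · · · · · · · · · ·
    · · · · · · · · · · ·
    · · · · · · · · · · ·
    · · · · · · · · · · ·
    · · · · · · · · · · ·
    · · · · · · · · · · ·
    · · · · · · · · · · ·
    # · · · · · · · · · ·
    · · · · · · · · · · ·
    · · · · · · · · · · ·
    · · · · · · · · · · ·
T2:
  2·area = 134
  edge (5, 16)→(6, 6): d=(1,-10) top-left  bias=+0
  edge (6, 6)→(18, 20): d=(12,14) right/bottom  bias=-1
  edge (18, 20)→(5, 16): d=(-13,-4) top-left  bias=+0
    (3,4)@(7, 9): e=[13,22,99] → #
    (4,4)@(9, 9): e=[33,-6,107] → ·
    (3,5)@(7, 11): e=[15,46,73] → #
    (4,5)@(9, 11): e=[35,18,81] → #
    (5,5)@(11, 11): e=[55,-10,89] → ·
    (3,6)@(7, 13): e=[17,70,47] → #
    (5,6)@(11, 13): e=[57,14,63] → #
    (6,6)@(13, 13): e=[77,-14,71] → ·
    (3,7)@(7, 15): e=[19,94,21] → #
    (6,7)@(13, 15): e=[79,10,45] → #
    (7,7)@(15, 15): e=[99,-18,53] → ·
    (3,8)@(7, 17): e=[21,118,-5] → ·
  covered (16 px):
    · · · · · · · · · · ·
    · · · · · · · · · · ·
    · · · · · · · · · · ·
    · · · · · · · · · · ·
    · · · # · · · · · · ·
    · · · # # · · · · · ·
    · · · # # # · · · · ·
    · · · # # # # · · · ·
    · · · · # # # # · · ·
    · · · · · · · # # · ·
    · · · · · · · · · · ·
T3:
  2·area = 56  (B↔C swapped to make it positive)
  edge (12, 14)→(14, 2): d=(2,-12) top-left  bias=+0
  edge (14, 2)→(18, 6): d=(4,4) right/bottom  bias=-1
  edge (18, 6)→(12, 14): d=(-6,8) right/bottom  bias=-1
    (6,0)@(13, 1): e=[-14,0,70] → ·  [on edge]
    (7,1)@(15, 3): e=[14,0,42] → ·  [on edge]
    (7,2)@(15, 5): e=[18,8,30] → #
    (8,2)@(17, 5): e=[42,0,14] → ·  [on edge]
    (7,3)@(15, 7): e=[22,16,18] → #
    (8,3)@(17, 7): e=[46,8,2] → #
    (9,3)@(19, 7): e=[70,0,-14] → ·  [on edge]
    (6,4)@(13, 9): e=[2,32,22] → #
    (8,4)@(17, 9): e=[50,16,-10] → ·
    (10,4)@(21, 9): e=[98,0,-42] → ·  [on edge]
    (6,5)@(13, 11): e=[6,40,10] → #
    (7,5)@(15, 11): e=[30,32,-6] → ·
  covered (6 px):
    · · · · · · · · · · ·
    · · · · · · · · · · ·
    · · · · · · · # · · ·
    · · · · · · · # # · ·
    · · · · · · # # · · ·
    · · · · · · # · · · ·
    · · · · · · · · · · ·
    · · · · · · · · · · ·
    · · · · · · · · · · ·
    · · · · · · · · · · ·
    · · · · · · · · · · ·
T4:
  2·area = 126  (B↔C swapped to make it positive)
  edge (17, 6)→(8, 12): d=(-9,6) right/bottom  bias=-1
  edge (8, 12)→(2, 2): d=(-6,-10) top-left  bias=+0
  edge (2, 2)→(17, 6): d=(15,4) right/bottom  bias=-1
    (1,1)@(3, 3): e=[111,4,11] → #
    (2,1)@(5, 3): e=[99,24,3] → #
    (3,1)@(7, 3): e=[87,44,-5] → ·
    (1,2)@(3, 5): e=[93,-8,41] → ·
    (2,2)@(5, 5): e=[81,12,33] → #
    (3,2)@(7, 5): e=[69,32,25] → #
    (4,2)@(9, 5): e=[57,52,17] → #
    (5,2)@(11, 5): e=[45,72,9] → #
    (6,2)@(13, 5): e=[33,92,1] → #
    (7,2)@(15, 5): e=[21,112,-7] → ·
    (2,3)@(5, 7): e=[63,0,63] → #  [on edge]
    (7,3)@(15, 7): e=[3,100,23] → #
    (5,8)@(11, 17): e=[-63,0,189] → ·  [on edge]
  covered (17 px):
    · · · · · · · · · · ·
    · # # · · · · · · · ·
    · · # # # # # · · · ·
    · · # # # # # # · · ·
    · · · # # # · · · · ·
    · · · · # · · · · · ·
    · · · · · · · · · · ·
    · · · · · · · · · · ·
    · · · · · · · · · · ·
    · · · · · · · · · · ·
    · · · · · · · · · · ·

Final: [[3,4],[3,5],[4,5],[3,6],[4,6],[5,6],[3,7],[4,7],[5,7],[6,7],[4,8],[5,8],[6,8],[7,8],[7,9],[8,9]]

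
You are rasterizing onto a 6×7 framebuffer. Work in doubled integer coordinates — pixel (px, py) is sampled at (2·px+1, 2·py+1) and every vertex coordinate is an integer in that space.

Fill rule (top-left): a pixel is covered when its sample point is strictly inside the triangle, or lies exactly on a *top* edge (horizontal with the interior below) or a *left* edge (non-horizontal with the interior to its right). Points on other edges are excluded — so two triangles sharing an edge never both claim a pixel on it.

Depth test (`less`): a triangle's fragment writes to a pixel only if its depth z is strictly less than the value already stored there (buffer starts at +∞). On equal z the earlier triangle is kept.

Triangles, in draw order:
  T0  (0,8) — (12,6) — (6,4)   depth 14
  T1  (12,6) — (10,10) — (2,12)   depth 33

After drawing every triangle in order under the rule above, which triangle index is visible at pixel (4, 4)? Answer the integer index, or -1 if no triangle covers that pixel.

T0:
  2·area = 36  (B↔C swapped to make it positive)
  edge (0, 8)→(6, 4): d=(6,-4) top-left  bias=+0
  edge (6, 4)→(12, 6): d=(6,2) right/bottom  bias=-1
  edge (12, 6)→(0, 8): d=(-12,2) right/bottom  bias=-1
    (1,1)@(3, 3): e=[-18,0,54] → ·  [on edge]
    (2,2)@(5, 5): e=[2,8,26] → █
    (3,2)@(7, 5): e=[10,4,22] → █
    (4,2)@(9, 5): e=[18,0,18] → ·  [on edge]
    (1,3)@(3, 7): e=[6,24,6] → █
    (3,3)@(7, 7): e=[22,16,-2] → ·
    (1,4)@(3, 9): e=[18,36,-18] → ·
    (2,4)@(5, 9): e=[26,32,-22] → ·
  covered (4 px):
    · · · · · ·
    · · · · · ·
    · · █ █ · ·
    · █ █ · · ·
    · · · · · ·
    · · · · · ·
    · · · · · ·
T1:
  2·area = 28
  edge (12, 6)→(10, 10): d=(-2,4) right/bottom  bias=-1
  edge (10, 10)→(2, 12): d=(-8,2) right/bottom  bias=-1
  edge (2, 12)→(12, 6): d=(10,-6) top-left  bias=+0
    (5,3)@(11, 7): e=[2,22,4] → █
    (3,4)@(7, 9): e=[14,14,0] → █  [on edge]
    (4,4)@(9, 9): e=[6,10,12] → █
    (5,4)@(11, 9): e=[-2,6,24] → ·
    (2,5)@(5, 11): e=[18,2,8] → █
    (3,5)@(7, 11): e=[10,-2,20] → ·
    (4,5)@(9, 11): e=[2,-6,32] → ·
    (2,6)@(5, 13): e=[14,-14,28] → ·
  covered (4 px):
    · · · · · ·
    · · · · · ·
    · · · · · ·
    · · · · · █
    · · · █ █ ·
    · · █ · · ·
    · · · · · ·

Z-buffer (winner per pixel, '.' = empty):
  . . . . . .
  . . . . . .
  . . 0 0 . .
  . 0 0 . . 1
  . . . 1 1 .
  . . 1 . . .
  . . . . . .

Final: 1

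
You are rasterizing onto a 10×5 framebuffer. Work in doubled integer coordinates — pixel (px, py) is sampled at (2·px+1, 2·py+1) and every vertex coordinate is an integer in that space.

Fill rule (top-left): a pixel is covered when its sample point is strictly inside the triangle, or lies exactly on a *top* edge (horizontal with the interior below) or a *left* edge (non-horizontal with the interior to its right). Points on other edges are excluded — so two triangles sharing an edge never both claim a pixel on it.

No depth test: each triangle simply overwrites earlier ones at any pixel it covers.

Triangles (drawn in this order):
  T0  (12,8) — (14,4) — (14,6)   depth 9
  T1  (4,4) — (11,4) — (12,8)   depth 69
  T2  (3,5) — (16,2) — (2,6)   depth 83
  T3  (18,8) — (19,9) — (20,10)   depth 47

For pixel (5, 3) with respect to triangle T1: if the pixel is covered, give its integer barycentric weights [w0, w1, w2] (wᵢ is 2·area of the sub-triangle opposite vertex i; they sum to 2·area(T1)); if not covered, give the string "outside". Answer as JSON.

T0:
  2·area = 4
  edge (12, 8)→(14, 4): d=(2,-4) top-left  bias=+0
  edge (14, 4)→(14, 6): d=(0,2) right/bottom  bias=-1
  edge (14, 6)→(12, 8): d=(-2,2) right/bottom  bias=-1
    (9,0)@(19, 1): e=[14,-10,0] → ·  [on edge]
    (8,1)@(17, 3): e=[10,-6,0] → ·  [on edge]
    (7,2)@(15, 5): e=[6,-2,0] → ·  [on edge]
    (6,3)@(13, 7): e=[2,2,0] → ·  [on edge]
    (5,4)@(11, 9): e=[-2,6,0] → ·  [on edge]
  covered (0 px):
    · · · · · · · · · ·
    · · · · · · · · · ·
    · · · · · · · · · ·
    · · · · · · · · · ·
    · · · · · · · · · ·
T1:
  2·area = 28
  edge (4, 4)→(11, 4): d=(7,0) top-left  bias=+0
  edge (11, 4)→(12, 8): d=(1,4) right/bottom  bias=-1
  edge (12, 8)→(4, 4): d=(-8,-4) top-left  bias=+0
    (3,2)@(7, 5): e=[7,17,4] → #
    (4,2)@(9, 5): e=[7,9,12] → #
    (5,2)@(11, 5): e=[7,1,20] → #
    (6,2)@(13, 5): e=[7,-7,28] → ·
    (3,3)@(7, 7): e=[21,19,-12] → ·
    (4,3)@(9, 7): e=[21,11,-4] → ·
    (5,3)@(11, 7): e=[21,3,4] → #
    (6,3)@(13, 7): e=[21,-5,12] → ·
    (5,4)@(11, 9): e=[35,5,-12] → ·
  covered (4 px):
    · · · · · · · · · ·
    · · · · · · · · · ·
    · · · # # # · · · ·
    · · · · · # · · · ·
    · · · · · · · · · ·
T2:
  2·area = 10
  edge (3, 5)→(16, 2): d=(13,-3) top-left  bias=+0
  edge (16, 2)→(2, 6): d=(-14,4) right/bottom  bias=-1
  edge (2, 6)→(3, 5): d=(1,-1) top-left  bias=+0
    (3,0)@(7, 1): e=[-40,50,0] → ·  [on edge]
    (2,1)@(5, 3): e=[-20,30,0] → ·  [on edge]
    (1,2)@(3, 5): e=[0,10,0] → #  [on edge]
    (2,2)@(5, 5): e=[6,2,2] → #
    (3,2)@(7, 5): e=[12,-6,4] → ·
    (0,3)@(1, 7): e=[20,-10,0] → ·  [on edge]
    (1,3)@(3, 7): e=[26,-18,2] → ·
    (2,3)@(5, 7): e=[32,-26,4] → ·
  covered (2 px):
    · · · · · · · · · ·
    · · · · · · · · · ·
    · # # · · · · · · ·
    · · · · · · · · · ·
    · · · · · · · · · ·
T3:
  degenerate (2·area = 0) — covers nothing

Answer: [3,4,21]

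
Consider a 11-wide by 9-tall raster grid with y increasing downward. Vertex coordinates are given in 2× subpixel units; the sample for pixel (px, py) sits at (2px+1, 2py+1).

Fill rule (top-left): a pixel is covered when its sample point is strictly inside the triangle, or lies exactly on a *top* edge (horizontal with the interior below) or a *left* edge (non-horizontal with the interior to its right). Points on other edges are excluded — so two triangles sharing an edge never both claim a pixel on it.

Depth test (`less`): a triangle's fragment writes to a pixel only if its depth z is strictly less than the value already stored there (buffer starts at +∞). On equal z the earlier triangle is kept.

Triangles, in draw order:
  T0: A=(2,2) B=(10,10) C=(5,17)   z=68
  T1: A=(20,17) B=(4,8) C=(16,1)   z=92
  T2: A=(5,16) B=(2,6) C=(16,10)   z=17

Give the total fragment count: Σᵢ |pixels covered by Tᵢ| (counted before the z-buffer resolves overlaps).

T0:
  2·area = 96
  edge (2, 2)→(10, 10): d=(8,8) right/bottom  bias=-1
  edge (10, 10)→(5, 17): d=(-5,7) right/bottom  bias=-1
  edge (5, 17)→(2, 2): d=(-3,-15) top-left  bias=+0
    (0,0)@(1, 1): e=[0,108,-12] → .  [on edge]
    (1,1)@(3, 3): e=[0,84,12] → .  [on edge]
    (7,1)@(15, 3): e=[-96,0,192] → .  [on edge]
    (1,2)@(3, 5): e=[16,74,6] → X
    (2,2)@(5, 5): e=[0,60,36] → .  [on edge]
    (1,3)@(3, 7): e=[32,64,0] → X  [on edge]
    (2,3)@(5, 7): e=[16,50,30] → X
    (3,3)@(7, 7): e=[0,36,60] → .  [on edge]
    (1,4)@(3, 9): e=[48,54,-6] → .
    (2,4)@(5, 9): e=[32,40,24] → X
    (3,4)@(7, 9): e=[16,26,54] → X
    (4,4)@(9, 9): e=[0,12,84] → .  [on edge]
    (5,5)@(11, 11): e=[0,-12,108] → .  [on edge]
    (6,6)@(13, 13): e=[0,-36,132] → .  [on edge]
    (7,7)@(15, 15): e=[0,-60,156] → .  [on edge]
    (2,8)@(5, 17): e=[96,0,0] → .  [on edge]
    (8,8)@(17, 17): e=[0,-84,180] → .  [on edge]
  covered (11 px):
    . . . . . . . . . . .
    . . . . . . . . . . .
    . X . . . . . . . . .
    . X X . . . . . . . .
    . . X X . . . . . . .
    . . X X X . . . . . .
    . . X X . . . . . . .
    . . X . . . . . . . .
    . . . . . . . . . . .
T1:
  2·area = 220
  edge (20, 17)→(4, 8): d=(-16,-9) top-left  bias=+0
  edge (4, 8)→(16, 1): d=(12,-7) top-left  bias=+0
  edge (16, 1)→(20, 17): d=(4,16) right/bottom  bias=-1
    (6,1)@(13, 3): e=[161,3,56] → X
    (7,1)@(15, 3): e=[179,17,24] → X
    (8,1)@(17, 3): e=[197,31,-8] → .
    (5,2)@(11, 5): e=[111,13,96] → X
    (8,2)@(17, 5): e=[165,55,0] → .  [on edge]
    (3,3)@(7, 7): e=[43,9,168] → X
    (4,3)@(9, 7): e=[61,23,136] → X
    (8,3)@(17, 7): e=[133,79,8] → X
    (9,3)@(19, 7): e=[151,93,-24] → .
    (3,4)@(7, 9): e=[11,33,176] → X
    (9,4)@(19, 9): e=[119,117,-16] → .
    (3,5)@(7, 11): e=[-21,57,184] → .
    (9,6)@(19, 13): e=[55,165,0] → .  [on edge]
  covered (26 px):
    . . . . . . . . . . .
    . . . . . . X X . . .
    . . . . . X X X . . .
    . . . X X X X X X . .
    . . . X X X X X X . .
    . . . . . X X X X . .
    . . . . . . X X X . .
    . . . . . . . . X X .
    . . . . . . . . . . .
T2:
  2·area = 128
  edge (5, 16)→(2, 6): d=(-3,-10) top-left  bias=+0
  edge (2, 6)→(16, 10): d=(14,4) right/bottom  bias=-1
  edge (16, 10)→(5, 16): d=(-11,6) right/bottom  bias=-1
    (1,3)@(3, 7): e=[7,10,111] → X
    (2,3)@(5, 7): e=[27,2,99] → X
    (3,3)@(7, 7): e=[47,-6,87] → .
    (1,4)@(3, 9): e=[1,38,89] → X
    (3,4)@(7, 9): e=[41,22,65] → X
    (4,4)@(9, 9): e=[61,14,53] → X
    (5,4)@(11, 9): e=[81,6,41] → X
    (6,4)@(13, 9): e=[101,-2,29] → .
    (1,5)@(3, 11): e=[-5,66,67] → .
    (2,5)@(5, 11): e=[15,58,55] → X
    (6,5)@(13, 11): e=[95,26,7] → X
    (7,5)@(15, 11): e=[115,18,-5] → .
  covered (16 px):
    . . . . . . . . . . .
    . . . . . . . . . . .
    . . . . . . . . . . .
    . X X . . . . . . . .
    . X X X X X . . . . .
    . . X X X X X . . . .
    . . X X X . . . . . .
    . . X . . . . . . . .
    . . . . . . . . . . .

Answer: 53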